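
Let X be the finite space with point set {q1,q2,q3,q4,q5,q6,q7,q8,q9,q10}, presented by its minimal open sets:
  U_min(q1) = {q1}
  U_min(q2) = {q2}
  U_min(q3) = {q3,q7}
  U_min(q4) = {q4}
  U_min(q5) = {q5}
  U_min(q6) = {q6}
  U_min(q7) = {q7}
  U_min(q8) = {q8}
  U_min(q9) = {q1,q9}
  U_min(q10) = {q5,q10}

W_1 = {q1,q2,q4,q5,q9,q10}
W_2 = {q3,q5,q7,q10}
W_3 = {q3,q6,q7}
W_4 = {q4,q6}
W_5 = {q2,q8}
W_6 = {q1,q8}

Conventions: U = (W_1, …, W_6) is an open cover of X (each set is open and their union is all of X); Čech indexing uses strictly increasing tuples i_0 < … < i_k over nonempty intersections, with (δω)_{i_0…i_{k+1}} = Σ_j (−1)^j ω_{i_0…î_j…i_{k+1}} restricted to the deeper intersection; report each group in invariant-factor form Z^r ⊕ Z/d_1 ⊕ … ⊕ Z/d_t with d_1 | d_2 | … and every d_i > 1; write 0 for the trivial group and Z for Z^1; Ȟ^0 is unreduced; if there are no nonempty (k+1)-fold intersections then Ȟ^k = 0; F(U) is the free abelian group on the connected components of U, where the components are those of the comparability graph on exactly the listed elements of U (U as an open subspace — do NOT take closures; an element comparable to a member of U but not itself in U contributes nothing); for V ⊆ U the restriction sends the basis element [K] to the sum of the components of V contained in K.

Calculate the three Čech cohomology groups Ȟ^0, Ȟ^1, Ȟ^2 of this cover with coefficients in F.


nonempty intersections:
  W12={q5,q10} W14={q4} W15={q2} W16={q1} W23={q3,q7} W34={q6} W56={q8}
components per intersection:
  W1: {q1,q9} {q2} {q4} {q5,q10}
  W2: {q3,q7} {q5,q10}
  W3: {q3,q7} {q6}
  W4: {q4} {q6}
  W5: {q2} {q8}
  W6: {q1} {q8}
  W12: {q5,q10}
  W14: {q4}
  W15: {q2}
  W16: {q1}
  W23: {q3,q7}
  W34: {q6}
  W56: {q8}
C dims 14,7; δ0: rk 7, SNF 1^7
Ȟ^0: (14−7)−0=7 ⇒ Z^7
Ȟ^1: (7−0)−7=0 ⇒ 0
Ȟ^2: (0−0)−0=0 ⇒ 0

Ȟ^0(U;F) ≅ Z^7, Ȟ^1(U;F) ≅ 0 and Ȟ^2(U;F) ≅ 0


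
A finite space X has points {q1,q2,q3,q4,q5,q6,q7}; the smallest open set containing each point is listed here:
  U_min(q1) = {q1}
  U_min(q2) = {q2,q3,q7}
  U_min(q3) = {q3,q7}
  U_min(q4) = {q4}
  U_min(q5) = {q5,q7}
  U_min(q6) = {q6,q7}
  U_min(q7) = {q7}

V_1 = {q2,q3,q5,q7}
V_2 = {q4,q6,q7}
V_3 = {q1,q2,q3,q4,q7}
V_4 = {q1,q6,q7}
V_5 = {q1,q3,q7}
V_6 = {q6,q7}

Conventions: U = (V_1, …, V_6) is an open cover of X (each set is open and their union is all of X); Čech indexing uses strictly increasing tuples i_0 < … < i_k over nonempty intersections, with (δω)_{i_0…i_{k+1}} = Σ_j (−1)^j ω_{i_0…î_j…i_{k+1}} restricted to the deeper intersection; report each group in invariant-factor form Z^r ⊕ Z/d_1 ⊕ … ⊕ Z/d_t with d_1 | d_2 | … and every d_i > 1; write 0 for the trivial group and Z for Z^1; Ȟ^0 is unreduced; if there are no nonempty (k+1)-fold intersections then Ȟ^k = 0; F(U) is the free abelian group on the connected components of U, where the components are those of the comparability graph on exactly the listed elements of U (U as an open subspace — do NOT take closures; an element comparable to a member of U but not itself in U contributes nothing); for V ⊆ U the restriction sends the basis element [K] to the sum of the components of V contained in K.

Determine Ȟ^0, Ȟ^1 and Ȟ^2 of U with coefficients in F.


Ȟ^0 = Z^3, Ȟ^1 = 0 and Ȟ^2 = 0

cover nerve:
  V12={q7} V13={q2,q3,q7} V14={q7} V15={q3,q7} V16={q7} V23={q4,q7} V24={q6,q7} V25={q7} V26={q6,q7} V34={q1,q7} V35={q1,q3,q7} V36={q7} V45={q1,q7} V46={q6,q7} V56={q7}
  V123={q7} V124={q7} V125={q7} V126={q7} V134={q7} V135={q3,q7} V136={q7} V145={q7} V146={q7} V156={q7} V234={q7} V235={q7} V236={q7} V245={q7} V246={q6,q7} V256={q7} V345={q1,q7} V346={q7} V356={q7} V456={q7}
  V1234={q7} V1235={q7} V1236={q7} V1245={q7} V1246={q7} V1256={q7} V1345={q7} V1346={q7} V1356={q7} V1456={q7} V2345={q7} V2346={q7} V2356={q7} V2456={q7} V3456={q7}
  V12345={q7} V12346={q7} V12356={q7} V12456={q7} V13456={q7} V23456={q7}
  V123456={q7}
components per intersection:
  V1: {q2,q3,q5,q7}
  V2: {q4} {q6,q7}
  V3: {q1} {q2,q3,q7} {q4}
  V4: {q1} {q6,q7}
  V5: {q1} {q3,q7}
  V6: {q6,q7}
  V12: {q7}
  V13: {q2,q3,q7}
  V14: {q7}
  V15: {q3,q7}
  V16: {q7}
  V23: {q4} {q7}
  V24: {q6,q7}
  V25: {q7}
  V26: {q6,q7}
  V34: {q1} {q7}
  V35: {q1} {q3,q7}
  V36: {q7}
  V45: {q1} {q7}
  V46: {q6,q7}
  V56: {q7}
  V123: {q7}
  V124: {q7}
  V125: {q7}
  V126: {q7}
  V134: {q7}
  V135: {q3,q7}
  V136: {q7}
  V145: {q7}
  V146: {q7}
  V156: {q7}
  V234: {q7}
  V235: {q7}
  V236: {q7}
  V245: {q7}
  V246: {q6,q7}
  V256: {q7}
  V345: {q1} {q7}
  V346: {q7}
  V356: {q7}
  V456: {q7}
  V1234: {q7}
  V1235: {q7}
  V1236: {q7}
  V1245: {q7}
  V1246: {q7}
  V1256: {q7}
  V1345: {q7}
  V1346: {q7}
  V1356: {q7}
  V1456: {q7}
  V2345: {q7}
  V2346: {q7}
  V2356: {q7}
  V2456: {q7}
  V3456: {q7}
  V12345: {q7}
  V12346: {q7}
  V12356: {q7}
  V12456: {q7}
  V13456: {q7}
  V23456: {q7}
  V123456: {q7}
C dims 11,19,21,15; δ0: rk 8, SNF 1^8; δ1: rk 11, SNF 1^11; δ2: rk 10, SNF 1^10
Ȟ^0: (11−8)−0=3 ⇒ Z^3
Ȟ^1: (19−11)−8=0 ⇒ 0
Ȟ^2: (21−10)−11=0 ⇒ 0


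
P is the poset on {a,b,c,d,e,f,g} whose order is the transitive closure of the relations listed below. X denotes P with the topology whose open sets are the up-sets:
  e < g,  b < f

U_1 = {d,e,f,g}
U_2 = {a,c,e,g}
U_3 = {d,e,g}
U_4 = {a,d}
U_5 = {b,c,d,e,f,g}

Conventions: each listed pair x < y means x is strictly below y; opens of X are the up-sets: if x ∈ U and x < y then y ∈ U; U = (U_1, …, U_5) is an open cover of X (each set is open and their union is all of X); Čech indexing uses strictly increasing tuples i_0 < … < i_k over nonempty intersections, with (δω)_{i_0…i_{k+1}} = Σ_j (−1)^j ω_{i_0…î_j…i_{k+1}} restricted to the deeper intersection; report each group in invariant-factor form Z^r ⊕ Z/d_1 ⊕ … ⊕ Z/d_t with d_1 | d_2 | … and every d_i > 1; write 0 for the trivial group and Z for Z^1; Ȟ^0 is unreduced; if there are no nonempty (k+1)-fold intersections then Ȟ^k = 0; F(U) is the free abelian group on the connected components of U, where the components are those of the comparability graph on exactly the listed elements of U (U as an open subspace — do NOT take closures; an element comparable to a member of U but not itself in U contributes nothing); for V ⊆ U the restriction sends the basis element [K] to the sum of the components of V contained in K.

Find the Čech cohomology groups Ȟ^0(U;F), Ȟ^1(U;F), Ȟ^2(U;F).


cover nerve:
  U12={e,g} U13={d,e,g} U14={d} U15={d,e,f,g} U23={e,g} U24={a} U25={c,e,g} U34={d} U35={d,e,g} U45={d}
  U123={e,g} U125={e,g} U134={d} U135={d,e,g} U145={d} U235={e,g} U345={d}
  U1235={e,g} U1345={d}
components per intersection:
  U1: {d} {e,g} {f}
  U2: {a} {c} {e,g}
  U3: {d} {e,g}
  U4: {a} {d}
  U5: {b,f} {c} {d} {e,g}
  U12: {e,g}
  U13: {d} {e,g}
  U14: {d}
  U15: {d} {e,g} {f}
  U23: {e,g}
  U24: {a}
  U25: {c} {e,g}
  U34: {d}
  U35: {d} {e,g}
  U45: {d}
  U123: {e,g}
  U125: {e,g}
  U134: {d}
  U135: {d} {e,g}
  U145: {d}
  U235: {e,g}
  U345: {d}
  U1235: {e,g}
  U1345: {d}
C dims 14,15,8,2; δ0: rk 9, SNF 1^9; δ1: rk 6, SNF 1^6; δ2: rk 2, SNF 1^2
Ȟ^0: (14−9)−0=5 ⇒ Z^5
Ȟ^1: (15−6)−9=0 ⇒ 0
Ȟ^2: (8−2)−6=0 ⇒ 0

Ȟ^0 = Z^5; Ȟ^1 = 0; Ȟ^2 = 0


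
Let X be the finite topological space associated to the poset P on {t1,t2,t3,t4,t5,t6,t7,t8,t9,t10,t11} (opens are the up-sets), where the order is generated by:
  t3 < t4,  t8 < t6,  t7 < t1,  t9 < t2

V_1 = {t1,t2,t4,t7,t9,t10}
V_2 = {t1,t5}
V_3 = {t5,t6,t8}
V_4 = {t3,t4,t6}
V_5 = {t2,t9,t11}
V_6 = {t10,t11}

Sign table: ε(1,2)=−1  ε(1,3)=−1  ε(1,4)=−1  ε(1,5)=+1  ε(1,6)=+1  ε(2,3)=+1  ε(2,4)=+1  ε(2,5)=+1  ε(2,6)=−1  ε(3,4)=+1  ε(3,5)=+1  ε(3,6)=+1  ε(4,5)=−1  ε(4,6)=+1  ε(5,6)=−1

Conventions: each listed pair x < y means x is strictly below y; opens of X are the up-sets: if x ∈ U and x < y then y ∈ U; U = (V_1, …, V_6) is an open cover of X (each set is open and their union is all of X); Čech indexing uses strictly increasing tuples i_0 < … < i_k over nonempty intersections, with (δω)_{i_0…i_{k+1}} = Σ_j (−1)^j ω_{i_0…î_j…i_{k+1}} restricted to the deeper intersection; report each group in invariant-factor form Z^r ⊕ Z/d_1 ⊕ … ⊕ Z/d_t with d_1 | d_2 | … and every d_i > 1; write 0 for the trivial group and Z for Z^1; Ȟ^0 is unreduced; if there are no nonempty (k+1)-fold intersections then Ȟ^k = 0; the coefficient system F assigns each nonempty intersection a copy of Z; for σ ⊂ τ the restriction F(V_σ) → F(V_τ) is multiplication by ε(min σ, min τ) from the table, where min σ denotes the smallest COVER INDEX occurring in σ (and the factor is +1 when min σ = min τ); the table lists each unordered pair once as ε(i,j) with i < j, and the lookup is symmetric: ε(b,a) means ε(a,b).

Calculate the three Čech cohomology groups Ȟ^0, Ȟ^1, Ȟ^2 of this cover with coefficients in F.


nonempty intersections:
  V12={t1} V14={t4} V15={t2,t9} V16={t10} V23={t5} V34={t6} V56={t11}
C dims 6,7; δ0: rk 6, SNF 1^5·2
Ȟ^0: (6−6)−0=0 ⇒ 0
Ȟ^1: (7−0)−6=1 plus torsion [2] ⇒ Z ⊕ Z/2
Ȟ^2: (0−0)−0=0 ⇒ 0

Ȟ^0(U;F) ≅ 0; Ȟ^1(U;F) ≅ Z ⊕ Z/2; Ȟ^2(U;F) ≅ 0


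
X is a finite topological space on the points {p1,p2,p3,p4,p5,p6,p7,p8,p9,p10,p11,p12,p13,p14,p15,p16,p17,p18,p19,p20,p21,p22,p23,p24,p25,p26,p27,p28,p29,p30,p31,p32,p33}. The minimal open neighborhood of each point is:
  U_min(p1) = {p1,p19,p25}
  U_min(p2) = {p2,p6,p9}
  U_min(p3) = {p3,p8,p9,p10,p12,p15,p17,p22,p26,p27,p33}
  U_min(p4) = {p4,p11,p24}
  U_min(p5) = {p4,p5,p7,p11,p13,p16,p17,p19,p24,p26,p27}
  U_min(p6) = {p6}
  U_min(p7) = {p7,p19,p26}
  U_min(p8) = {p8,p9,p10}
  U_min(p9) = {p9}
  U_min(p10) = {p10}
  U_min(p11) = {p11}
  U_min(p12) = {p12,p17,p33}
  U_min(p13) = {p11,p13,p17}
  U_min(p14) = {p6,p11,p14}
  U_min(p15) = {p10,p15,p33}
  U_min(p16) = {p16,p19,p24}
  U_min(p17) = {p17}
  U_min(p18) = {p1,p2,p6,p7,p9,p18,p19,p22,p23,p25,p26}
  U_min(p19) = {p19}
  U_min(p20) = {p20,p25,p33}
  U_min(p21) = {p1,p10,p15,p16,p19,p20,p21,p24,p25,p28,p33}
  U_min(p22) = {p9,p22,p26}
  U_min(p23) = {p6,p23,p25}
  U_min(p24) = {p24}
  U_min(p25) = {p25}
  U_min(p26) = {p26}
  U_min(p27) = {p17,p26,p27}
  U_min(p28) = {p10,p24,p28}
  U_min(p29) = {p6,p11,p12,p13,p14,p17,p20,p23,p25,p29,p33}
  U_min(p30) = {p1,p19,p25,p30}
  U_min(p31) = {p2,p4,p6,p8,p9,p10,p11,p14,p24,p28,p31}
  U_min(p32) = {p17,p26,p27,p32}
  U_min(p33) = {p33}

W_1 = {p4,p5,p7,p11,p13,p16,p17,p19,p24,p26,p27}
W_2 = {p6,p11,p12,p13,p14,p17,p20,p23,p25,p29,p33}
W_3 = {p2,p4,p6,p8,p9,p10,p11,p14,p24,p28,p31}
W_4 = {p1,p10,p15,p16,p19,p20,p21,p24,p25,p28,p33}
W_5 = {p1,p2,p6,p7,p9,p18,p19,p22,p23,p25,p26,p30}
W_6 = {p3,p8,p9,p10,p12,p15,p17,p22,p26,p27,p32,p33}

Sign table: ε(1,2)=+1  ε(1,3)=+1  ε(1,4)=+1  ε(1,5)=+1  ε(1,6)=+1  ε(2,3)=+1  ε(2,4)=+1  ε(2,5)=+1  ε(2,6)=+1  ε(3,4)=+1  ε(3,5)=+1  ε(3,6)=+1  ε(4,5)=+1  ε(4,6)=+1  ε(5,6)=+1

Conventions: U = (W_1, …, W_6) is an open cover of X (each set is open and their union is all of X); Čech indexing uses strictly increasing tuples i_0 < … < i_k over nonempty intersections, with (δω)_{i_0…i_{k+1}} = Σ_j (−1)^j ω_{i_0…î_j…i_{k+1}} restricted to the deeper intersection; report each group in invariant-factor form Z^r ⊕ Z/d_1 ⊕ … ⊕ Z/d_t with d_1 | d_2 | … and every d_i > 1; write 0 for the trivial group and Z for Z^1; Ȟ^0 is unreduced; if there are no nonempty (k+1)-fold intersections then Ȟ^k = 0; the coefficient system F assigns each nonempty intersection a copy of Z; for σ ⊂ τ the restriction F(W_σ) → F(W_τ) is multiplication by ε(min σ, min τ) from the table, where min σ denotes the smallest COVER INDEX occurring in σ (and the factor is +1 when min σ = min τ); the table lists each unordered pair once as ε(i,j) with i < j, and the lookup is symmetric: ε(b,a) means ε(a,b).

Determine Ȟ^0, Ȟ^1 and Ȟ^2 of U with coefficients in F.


Ȟ^0(U;F) ≅ Z,  Ȟ^1(U;F) ≅ 0,  Ȟ^2(U;F) ≅ Z/2

nerve simplices:
  W12={p11,p13,p17} W13={p4,p11,p24} W14={p16,p19,p24} W15={p7,p19,p26} W16={p17,p26,p27} W23={p6,p11,p14} W24={p20,p25,p33} W25={p6,p23,p25} W26={p12,p17,p33} W34={p10,p24,p28} W35={p2,p6,p9} W36={p8,p9,p10} W45={p1,p19,p25} W46={p10,p15,p33} W56={p9,p22,p26}
  W123={p11} W126={p17} W134={p24} W145={p19} W156={p26} W235={p6} W245={p25} W246={p33} W346={p10} W356={p9}
C dims 6,15,10; δ0: rk 5, SNF 1^5; δ1: rk 10, SNF 1^9·2
degree 0: 6−5−0 = 1 → Ȟ^0 ≅ Z
degree 1: 15−10−5 = 0 → Ȟ^1 ≅ 0
degree 2: 10−0−10 = 0 plus torsion [2] → Ȟ^2 ≅ Z/2


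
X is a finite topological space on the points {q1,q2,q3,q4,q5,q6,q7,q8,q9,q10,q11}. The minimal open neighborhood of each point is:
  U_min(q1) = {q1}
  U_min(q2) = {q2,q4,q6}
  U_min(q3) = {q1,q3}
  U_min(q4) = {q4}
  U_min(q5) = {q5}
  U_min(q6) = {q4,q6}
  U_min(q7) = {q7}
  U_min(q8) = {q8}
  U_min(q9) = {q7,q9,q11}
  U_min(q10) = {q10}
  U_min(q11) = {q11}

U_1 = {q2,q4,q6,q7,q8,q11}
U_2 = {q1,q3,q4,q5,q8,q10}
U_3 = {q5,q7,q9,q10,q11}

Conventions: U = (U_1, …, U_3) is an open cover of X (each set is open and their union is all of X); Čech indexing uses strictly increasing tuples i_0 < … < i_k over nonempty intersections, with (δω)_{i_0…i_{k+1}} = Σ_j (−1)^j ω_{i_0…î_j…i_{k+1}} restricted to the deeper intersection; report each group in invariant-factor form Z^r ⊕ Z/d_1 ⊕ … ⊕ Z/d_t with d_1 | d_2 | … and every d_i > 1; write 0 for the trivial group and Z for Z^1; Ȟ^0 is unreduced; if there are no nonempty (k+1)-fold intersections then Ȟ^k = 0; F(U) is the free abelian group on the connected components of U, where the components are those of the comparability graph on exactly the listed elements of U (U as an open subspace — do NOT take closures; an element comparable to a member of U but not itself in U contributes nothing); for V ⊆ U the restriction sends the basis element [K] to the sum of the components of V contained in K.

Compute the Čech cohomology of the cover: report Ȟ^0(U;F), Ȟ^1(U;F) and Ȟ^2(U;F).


nerve simplices:
  U12={q4,q8} U13={q7,q11} U23={q5,q10}
components per intersection:
  U1: {q2,q4,q6} {q7} {q8} {q11}
  U2: {q1,q3} {q4} {q5} {q8} {q10}
  U3: {q5} {q7,q9,q11} {q10}
  U12: {q4} {q8}
  U13: {q7} {q11}
  U23: {q5} {q10}
C dims 12,6; δ0: rk 6, SNF 1^6
degree 0: 12−6−0 = 6 → Ȟ^0 ≅ Z^6
degree 1: 6−0−6 = 0 → Ȟ^1 ≅ 0
degree 2: 0−0−0 = 0 → Ȟ^2 ≅ 0

Ȟ^0(U;F) ≅ Z^6, Ȟ^1(U;F) ≅ 0, Ȟ^2(U;F) ≅ 0


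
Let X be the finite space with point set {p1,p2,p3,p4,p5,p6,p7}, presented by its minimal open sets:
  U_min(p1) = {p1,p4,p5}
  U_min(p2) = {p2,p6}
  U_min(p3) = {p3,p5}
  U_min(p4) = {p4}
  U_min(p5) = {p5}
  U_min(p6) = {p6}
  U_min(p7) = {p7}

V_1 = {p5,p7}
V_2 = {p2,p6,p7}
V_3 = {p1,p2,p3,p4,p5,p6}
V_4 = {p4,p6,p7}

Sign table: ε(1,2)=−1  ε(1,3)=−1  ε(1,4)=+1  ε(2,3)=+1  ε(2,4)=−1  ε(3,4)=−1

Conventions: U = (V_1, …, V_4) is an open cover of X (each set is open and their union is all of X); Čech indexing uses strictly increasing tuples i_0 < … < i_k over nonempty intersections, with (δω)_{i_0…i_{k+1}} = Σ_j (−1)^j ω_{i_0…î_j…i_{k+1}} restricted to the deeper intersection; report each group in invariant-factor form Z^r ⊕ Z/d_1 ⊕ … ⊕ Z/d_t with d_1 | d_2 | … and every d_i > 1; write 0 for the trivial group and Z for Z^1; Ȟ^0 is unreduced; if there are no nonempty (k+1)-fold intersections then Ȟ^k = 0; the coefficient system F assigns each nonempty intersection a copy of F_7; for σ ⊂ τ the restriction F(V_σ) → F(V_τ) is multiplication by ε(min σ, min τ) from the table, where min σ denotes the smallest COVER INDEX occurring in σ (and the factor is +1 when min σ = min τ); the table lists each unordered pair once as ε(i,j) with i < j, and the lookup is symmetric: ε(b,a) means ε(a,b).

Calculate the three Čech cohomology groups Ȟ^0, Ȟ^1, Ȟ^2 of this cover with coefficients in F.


nerve of the cover:
  V12={p7} V13={p5} V14={p7} V23={p2,p6} V24={p6,p7} V34={p4,p6}
  V124={p7} V234={p6}
C dims 4,6,2; δ0: rk_F7 3; δ1: rk_F7 2
Ȟ^0 = (4 − 3) − 0 = 1, so Ȟ^0 ≅ Z/7
Ȟ^1 = (6 − 2) − 3 = 1, so Ȟ^1 ≅ Z/7
Ȟ^2 = (2 − 0) − 2 = 0, so Ȟ^2 ≅ 0

Ȟ^0(U;F) ≅ Z/7; Ȟ^1(U;F) ≅ Z/7; Ȟ^2(U;F) ≅ 0


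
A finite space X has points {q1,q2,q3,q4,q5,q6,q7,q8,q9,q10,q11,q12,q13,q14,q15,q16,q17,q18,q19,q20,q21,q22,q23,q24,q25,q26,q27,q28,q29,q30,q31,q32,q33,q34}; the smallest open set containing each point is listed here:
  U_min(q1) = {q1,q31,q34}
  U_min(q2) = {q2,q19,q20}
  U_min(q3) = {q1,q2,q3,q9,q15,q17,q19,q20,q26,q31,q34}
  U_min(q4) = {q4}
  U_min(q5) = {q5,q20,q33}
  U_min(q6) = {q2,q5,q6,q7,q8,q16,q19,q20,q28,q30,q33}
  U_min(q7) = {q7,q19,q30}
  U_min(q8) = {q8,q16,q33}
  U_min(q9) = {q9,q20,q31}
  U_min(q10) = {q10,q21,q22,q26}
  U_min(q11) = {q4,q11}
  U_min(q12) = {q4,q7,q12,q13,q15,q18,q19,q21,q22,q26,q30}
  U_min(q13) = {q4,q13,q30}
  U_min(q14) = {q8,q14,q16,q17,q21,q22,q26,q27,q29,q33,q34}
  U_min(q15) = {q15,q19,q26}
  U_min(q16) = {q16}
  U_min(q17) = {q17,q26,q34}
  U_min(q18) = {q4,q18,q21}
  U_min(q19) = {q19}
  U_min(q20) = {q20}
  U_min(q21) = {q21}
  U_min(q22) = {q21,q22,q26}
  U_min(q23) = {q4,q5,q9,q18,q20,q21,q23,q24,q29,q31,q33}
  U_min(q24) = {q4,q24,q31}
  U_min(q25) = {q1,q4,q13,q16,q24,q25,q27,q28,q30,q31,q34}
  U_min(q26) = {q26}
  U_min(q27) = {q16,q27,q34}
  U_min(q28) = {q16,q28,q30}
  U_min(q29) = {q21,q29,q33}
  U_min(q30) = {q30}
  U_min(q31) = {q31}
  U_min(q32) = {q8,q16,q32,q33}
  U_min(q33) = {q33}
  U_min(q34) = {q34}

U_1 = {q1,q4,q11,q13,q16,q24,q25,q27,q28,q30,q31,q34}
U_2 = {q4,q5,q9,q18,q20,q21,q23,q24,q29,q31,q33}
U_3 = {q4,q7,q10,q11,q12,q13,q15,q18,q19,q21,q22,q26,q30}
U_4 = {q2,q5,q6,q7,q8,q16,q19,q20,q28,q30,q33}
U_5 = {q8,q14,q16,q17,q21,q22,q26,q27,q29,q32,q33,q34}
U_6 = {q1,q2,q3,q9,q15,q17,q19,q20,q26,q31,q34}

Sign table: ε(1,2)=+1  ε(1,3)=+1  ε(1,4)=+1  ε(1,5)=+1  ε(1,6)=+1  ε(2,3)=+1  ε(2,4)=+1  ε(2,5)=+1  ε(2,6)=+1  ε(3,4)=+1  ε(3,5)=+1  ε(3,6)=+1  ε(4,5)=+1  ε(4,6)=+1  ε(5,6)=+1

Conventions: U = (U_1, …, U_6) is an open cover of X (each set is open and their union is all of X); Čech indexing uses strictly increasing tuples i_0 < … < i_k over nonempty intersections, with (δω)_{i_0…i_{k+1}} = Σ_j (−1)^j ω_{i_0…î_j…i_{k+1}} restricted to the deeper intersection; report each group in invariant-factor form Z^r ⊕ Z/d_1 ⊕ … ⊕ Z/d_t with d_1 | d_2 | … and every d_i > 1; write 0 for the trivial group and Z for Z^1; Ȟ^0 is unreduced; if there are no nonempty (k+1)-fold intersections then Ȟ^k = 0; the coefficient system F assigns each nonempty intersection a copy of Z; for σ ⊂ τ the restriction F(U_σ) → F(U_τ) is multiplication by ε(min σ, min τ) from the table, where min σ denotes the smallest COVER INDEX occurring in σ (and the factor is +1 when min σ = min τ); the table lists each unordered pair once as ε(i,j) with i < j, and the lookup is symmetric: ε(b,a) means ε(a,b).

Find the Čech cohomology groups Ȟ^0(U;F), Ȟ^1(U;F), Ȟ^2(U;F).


nonempty intersections:
  U12={q4,q24,q31} U13={q4,q11,q13,q30} U14={q16,q28,q30} U15={q16,q27,q34} U16={q1,q31,q34} U23={q4,q18,q21} U24={q5,q20,q33} U25={q21,q29,q33} U26={q9,q20,q31} U34={q7,q19,q30} U35={q21,q22,q26} U36={q15,q19,q26} U45={q8,q16,q33} U46={q2,q19,q20} U56={q17,q26,q34}
  U123={q4} U126={q31} U134={q30} U145={q16} U156={q34} U235={q21} U245={q33} U246={q20} U346={q19} U356={q26}
C dims 6,15,10; δ0: rk 5, SNF 1^5; δ1: rk 10, SNF 1^9·2
Ȟ^0: (6−5)−0=1 ⇒ Z
Ȟ^1: (15−10)−5=0 ⇒ 0
Ȟ^2: (10−0)−10=0 plus torsion [2] ⇒ Z/2

Ȟ^0(U;F) ≅ Z, Ȟ^1(U;F) ≅ 0, Ȟ^2(U;F) ≅ Z/2


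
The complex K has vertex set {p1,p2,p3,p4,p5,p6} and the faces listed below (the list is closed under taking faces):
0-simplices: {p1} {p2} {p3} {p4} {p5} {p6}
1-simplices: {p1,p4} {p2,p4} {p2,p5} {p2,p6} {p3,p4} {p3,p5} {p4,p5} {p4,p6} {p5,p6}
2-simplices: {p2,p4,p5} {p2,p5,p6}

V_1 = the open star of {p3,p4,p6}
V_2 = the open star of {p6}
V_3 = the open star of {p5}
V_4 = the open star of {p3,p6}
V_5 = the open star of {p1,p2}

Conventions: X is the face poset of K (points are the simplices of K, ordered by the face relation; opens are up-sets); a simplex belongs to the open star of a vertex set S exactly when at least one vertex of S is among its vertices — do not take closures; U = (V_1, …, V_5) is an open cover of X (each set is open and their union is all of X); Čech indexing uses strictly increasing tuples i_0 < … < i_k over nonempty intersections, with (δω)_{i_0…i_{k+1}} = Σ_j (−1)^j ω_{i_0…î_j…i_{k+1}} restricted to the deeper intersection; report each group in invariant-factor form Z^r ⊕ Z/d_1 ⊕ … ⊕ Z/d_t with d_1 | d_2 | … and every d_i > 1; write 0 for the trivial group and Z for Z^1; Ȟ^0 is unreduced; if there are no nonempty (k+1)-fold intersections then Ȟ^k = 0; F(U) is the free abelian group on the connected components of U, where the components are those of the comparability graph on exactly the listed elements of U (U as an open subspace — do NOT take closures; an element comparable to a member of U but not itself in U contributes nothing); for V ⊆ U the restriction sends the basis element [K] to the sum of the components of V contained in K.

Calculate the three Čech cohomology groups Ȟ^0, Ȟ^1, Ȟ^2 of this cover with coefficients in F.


Ȟ^0(U;F) ≅ Z, Ȟ^1(U;F) ≅ Z^2, Ȟ^2(U;F) ≅ 0

cover nerve:
  V1={{p3},{p4},{p6},{p1,p4},{p2,p4},{p2,p6},{p3,p4},{p3,p5},{p4,p5},{p4,p6},{p5,p6},{p2,p4,p5},{p2,p5,p6}} V2={{p6},{p2,p6},{p4,p6},{p5,p6},{p2,p5,p6}} V3={{p5},{p2,p5},{p3,p5},{p4,p5},{p5,p6},{p2,p4,p5},{p2,p5,p6}} V4={{p3},{p6},{p2,p6},{p3,p4},{p3,p5},{p4,p6},{p5,p6},{p2,p5,p6}} V5={{p1},{p2},{p1,p4},{p2,p4},{p2,p5},{p2,p6},{p2,p4,p5},{p2,p5,p6}}
  V12={{p6},{p2,p6},{p4,p6},{p5,p6},{p2,p5,p6}} V13={{p3,p5},{p4,p5},{p5,p6},{p2,p4,p5},{p2,p5,p6}} V14={{p3},{p6},{p2,p6},{p3,p4},{p3,p5},{p4,p6},{p5,p6},{p2,p5,p6}} V15={{p1,p4},{p2,p4},{p2,p6},{p2,p4,p5},{p2,p5,p6}} V23={{p5,p6},{p2,p5,p6}} V24={{p6},{p2,p6},{p4,p6},{p5,p6},{p2,p5,p6}} V25={{p2,p6},{p2,p5,p6}} V34={{p3,p5},{p5,p6},{p2,p5,p6}} V35={{p2,p5},{p2,p4,p5},{p2,p5,p6}} V45={{p2,p6},{p2,p5,p6}}
  V123={{p5,p6},{p2,p5,p6}} V124={{p6},{p2,p6},{p4,p6},{p5,p6},{p2,p5,p6}} V125={{p2,p6},{p2,p5,p6}} V134={{p3,p5},{p5,p6},{p2,p5,p6}} V135={{p2,p4,p5},{p2,p5,p6}} V145={{p2,p6},{p2,p5,p6}} V234={{p5,p6},{p2,p5,p6}} V235={{p2,p5,p6}} V245={{p2,p6},{p2,p5,p6}} V345={{p2,p5,p6}}
  V1234={{p5,p6},{p2,p5,p6}} V1235={{p2,p5,p6}} V1245={{p2,p6},{p2,p5,p6}} V1345={{p2,p5,p6}} V2345={{p2,p5,p6}}
  V12345={{p2,p5,p6}}
components per intersection:
  V1: {{p3},{p4},{p6},{p1,p4},{p2,p4},{p2,p6},{p3,p4},{p3,p5},{p4,p5},{p4,p6},{p5,p6},{p2,p4,p5},{p2,p5,p6}}
  V2: {{p6},{p2,p6},{p4,p6},{p5,p6},{p2,p5,p6}}
  V3: {{p5},{p2,p5},{p3,p5},{p4,p5},{p5,p6},{p2,p4,p5},{p2,p5,p6}}
  V4: {{p3},{p3,p4},{p3,p5}} {{p6},{p2,p6},{p4,p6},{p5,p6},{p2,p5,p6}}
  V5: {{p1},{p1,p4}} {{p2},{p2,p4},{p2,p5},{p2,p6},{p2,p4,p5},{p2,p5,p6}}
  V12: {{p6},{p2,p6},{p4,p6},{p5,p6},{p2,p5,p6}}
  V13: {{p3,p5}} {{p4,p5},{p2,p4,p5}} {{p5,p6},{p2,p5,p6}}
  V14: {{p3},{p3,p4},{p3,p5}} {{p6},{p2,p6},{p4,p6},{p5,p6},{p2,p5,p6}}
  V15: {{p1,p4}} {{p2,p4},{p2,p4,p5}} {{p2,p6},{p2,p5,p6}}
  V23: {{p5,p6},{p2,p5,p6}}
  V24: {{p6},{p2,p6},{p4,p6},{p5,p6},{p2,p5,p6}}
  V25: {{p2,p6},{p2,p5,p6}}
  V34: {{p3,p5}} {{p5,p6},{p2,p5,p6}}
  V35: {{p2,p5},{p2,p4,p5},{p2,p5,p6}}
  V45: {{p2,p6},{p2,p5,p6}}
  V123: {{p5,p6},{p2,p5,p6}}
  V124: {{p6},{p2,p6},{p4,p6},{p5,p6},{p2,p5,p6}}
  V125: {{p2,p6},{p2,p5,p6}}
  V134: {{p3,p5}} {{p5,p6},{p2,p5,p6}}
  V135: {{p2,p4,p5}} {{p2,p5,p6}}
  V145: {{p2,p6},{p2,p5,p6}}
  V234: {{p5,p6},{p2,p5,p6}}
  V235: {{p2,p5,p6}}
  V245: {{p2,p6},{p2,p5,p6}}
  V345: {{p2,p5,p6}}
  V1234: {{p5,p6},{p2,p5,p6}}
  V1235: {{p2,p5,p6}}
  V1245: {{p2,p6},{p2,p5,p6}}
  V1345: {{p2,p5,p6}}
  V2345: {{p2,p5,p6}}
  V12345: {{p2,p5,p6}}
C dims 7,16,12,5; δ0: rk 6, SNF 1^6; δ1: rk 8, SNF 1^8; δ2: rk 4, SNF 1^4
Ȟ^0: (7−6)−0=1 ⇒ Z
Ȟ^1: (16−8)−6=2 ⇒ Z^2
Ȟ^2: (12−4)−8=0 ⇒ 0


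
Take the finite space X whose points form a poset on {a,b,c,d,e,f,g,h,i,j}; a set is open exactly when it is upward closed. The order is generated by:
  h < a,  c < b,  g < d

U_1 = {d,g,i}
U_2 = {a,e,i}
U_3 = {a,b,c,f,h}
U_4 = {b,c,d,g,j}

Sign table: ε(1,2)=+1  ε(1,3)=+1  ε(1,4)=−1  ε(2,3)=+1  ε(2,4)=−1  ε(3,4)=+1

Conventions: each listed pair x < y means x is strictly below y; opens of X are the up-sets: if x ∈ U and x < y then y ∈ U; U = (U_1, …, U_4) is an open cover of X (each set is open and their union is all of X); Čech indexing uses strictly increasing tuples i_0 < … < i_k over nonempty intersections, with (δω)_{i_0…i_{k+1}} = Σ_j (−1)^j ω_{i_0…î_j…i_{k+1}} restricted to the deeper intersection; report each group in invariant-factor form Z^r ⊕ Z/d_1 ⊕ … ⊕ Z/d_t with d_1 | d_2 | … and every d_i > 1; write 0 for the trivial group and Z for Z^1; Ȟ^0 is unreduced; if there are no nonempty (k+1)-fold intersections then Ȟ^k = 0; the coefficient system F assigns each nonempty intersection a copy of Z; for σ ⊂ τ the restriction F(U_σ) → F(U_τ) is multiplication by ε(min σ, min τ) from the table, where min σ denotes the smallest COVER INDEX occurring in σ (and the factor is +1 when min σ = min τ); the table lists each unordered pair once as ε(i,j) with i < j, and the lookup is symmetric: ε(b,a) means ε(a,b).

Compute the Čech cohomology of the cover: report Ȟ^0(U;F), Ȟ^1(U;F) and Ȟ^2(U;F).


nonempty overlaps:
  U12={i} U14={d,g} U23={a} U34={b,c}
C dims 4,4; δ0: rk 4, SNF 1^3·2
degree 0: 4−4−0 = 0 → Ȟ^0 ≅ 0
degree 1: 4−0−4 = 0 plus torsion [2] → Ȟ^1 ≅ Z/2
degree 2: 0−0−0 = 0 → Ȟ^2 ≅ 0

Ȟ^0 = 0, Ȟ^1 = Z/2 and Ȟ^2 = 0


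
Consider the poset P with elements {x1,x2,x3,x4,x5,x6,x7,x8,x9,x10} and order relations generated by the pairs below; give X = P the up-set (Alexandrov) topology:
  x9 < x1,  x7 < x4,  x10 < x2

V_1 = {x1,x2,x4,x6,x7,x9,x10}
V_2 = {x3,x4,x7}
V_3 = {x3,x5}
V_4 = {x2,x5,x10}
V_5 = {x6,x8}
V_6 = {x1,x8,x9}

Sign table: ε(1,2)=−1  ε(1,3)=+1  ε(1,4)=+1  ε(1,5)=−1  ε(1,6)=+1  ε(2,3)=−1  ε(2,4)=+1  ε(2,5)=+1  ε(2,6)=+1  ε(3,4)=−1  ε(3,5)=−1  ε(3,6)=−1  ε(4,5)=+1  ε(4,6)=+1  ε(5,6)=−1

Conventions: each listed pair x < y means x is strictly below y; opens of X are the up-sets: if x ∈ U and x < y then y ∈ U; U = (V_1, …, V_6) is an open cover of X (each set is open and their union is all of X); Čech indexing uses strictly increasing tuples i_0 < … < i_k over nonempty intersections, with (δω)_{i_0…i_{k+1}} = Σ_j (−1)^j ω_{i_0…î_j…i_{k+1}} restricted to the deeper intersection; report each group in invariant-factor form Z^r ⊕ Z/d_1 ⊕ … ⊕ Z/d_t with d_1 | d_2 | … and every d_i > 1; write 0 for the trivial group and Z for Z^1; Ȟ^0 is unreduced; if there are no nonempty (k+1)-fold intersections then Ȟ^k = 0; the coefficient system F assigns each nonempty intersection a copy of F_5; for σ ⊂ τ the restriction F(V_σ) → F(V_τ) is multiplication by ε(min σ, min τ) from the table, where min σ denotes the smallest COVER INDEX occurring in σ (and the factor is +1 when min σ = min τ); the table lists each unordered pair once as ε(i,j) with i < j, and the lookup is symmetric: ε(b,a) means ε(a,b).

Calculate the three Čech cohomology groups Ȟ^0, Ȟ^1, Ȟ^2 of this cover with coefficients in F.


Ȟ^0 ≅ 0; Ȟ^1 ≅ Z/5; Ȟ^2 ≅ 0

intersection data:
  V12={x4,x7} V14={x2,x10} V15={x6} V16={x1,x9} V23={x3} V34={x5} V56={x8}
C dims 6,7; δ0: rk_F5 6
Ȟ^0 = (6 − 6) − 0 = 0, so Ȟ^0 ≅ 0
Ȟ^1 = (7 − 0) − 6 = 1, so Ȟ^1 ≅ Z/5
Ȟ^2 = (0 − 0) − 0 = 0, so Ȟ^2 ≅ 0


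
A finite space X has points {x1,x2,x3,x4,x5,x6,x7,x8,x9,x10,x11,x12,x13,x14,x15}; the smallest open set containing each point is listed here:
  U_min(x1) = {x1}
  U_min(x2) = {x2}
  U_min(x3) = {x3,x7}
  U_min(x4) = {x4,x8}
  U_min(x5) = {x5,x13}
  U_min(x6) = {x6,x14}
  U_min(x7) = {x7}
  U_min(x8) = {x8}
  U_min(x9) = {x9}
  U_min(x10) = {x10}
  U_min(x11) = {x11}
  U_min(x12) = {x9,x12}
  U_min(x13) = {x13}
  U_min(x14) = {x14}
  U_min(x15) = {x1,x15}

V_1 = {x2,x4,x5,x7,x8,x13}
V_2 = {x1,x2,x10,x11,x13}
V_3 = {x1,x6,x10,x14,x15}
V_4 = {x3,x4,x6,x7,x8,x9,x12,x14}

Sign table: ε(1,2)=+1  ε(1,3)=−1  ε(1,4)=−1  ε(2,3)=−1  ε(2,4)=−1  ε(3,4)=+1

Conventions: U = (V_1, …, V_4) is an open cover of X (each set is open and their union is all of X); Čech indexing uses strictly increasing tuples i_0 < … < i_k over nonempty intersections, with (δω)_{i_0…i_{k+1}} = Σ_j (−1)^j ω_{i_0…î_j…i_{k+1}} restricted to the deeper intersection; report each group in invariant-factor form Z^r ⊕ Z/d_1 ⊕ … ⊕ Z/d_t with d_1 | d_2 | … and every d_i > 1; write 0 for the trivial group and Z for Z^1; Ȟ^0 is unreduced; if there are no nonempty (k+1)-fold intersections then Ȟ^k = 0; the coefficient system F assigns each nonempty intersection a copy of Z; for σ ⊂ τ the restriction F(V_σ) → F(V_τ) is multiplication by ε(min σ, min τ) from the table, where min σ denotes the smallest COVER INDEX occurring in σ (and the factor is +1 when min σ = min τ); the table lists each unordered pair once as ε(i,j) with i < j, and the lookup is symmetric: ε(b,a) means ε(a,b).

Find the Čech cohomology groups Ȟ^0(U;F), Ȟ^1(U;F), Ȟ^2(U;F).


intersection data:
  V12={x2,x13} V14={x4,x7,x8} V23={x1,x10} V34={x6,x14}
C dims 4,4; δ0: rk 3, SNF 1^3
Ȟ^0 = (4 − 3) − 0 = 1, so Ȟ^0 ≅ Z
Ȟ^1 = (4 − 0) − 3 = 1, so Ȟ^1 ≅ Z
Ȟ^2 = (0 − 0) − 0 = 0, so Ȟ^2 ≅ 0

Ȟ^0(U;F) ≅ Z, Ȟ^1(U;F) ≅ Z, Ȟ^2(U;F) ≅ 0


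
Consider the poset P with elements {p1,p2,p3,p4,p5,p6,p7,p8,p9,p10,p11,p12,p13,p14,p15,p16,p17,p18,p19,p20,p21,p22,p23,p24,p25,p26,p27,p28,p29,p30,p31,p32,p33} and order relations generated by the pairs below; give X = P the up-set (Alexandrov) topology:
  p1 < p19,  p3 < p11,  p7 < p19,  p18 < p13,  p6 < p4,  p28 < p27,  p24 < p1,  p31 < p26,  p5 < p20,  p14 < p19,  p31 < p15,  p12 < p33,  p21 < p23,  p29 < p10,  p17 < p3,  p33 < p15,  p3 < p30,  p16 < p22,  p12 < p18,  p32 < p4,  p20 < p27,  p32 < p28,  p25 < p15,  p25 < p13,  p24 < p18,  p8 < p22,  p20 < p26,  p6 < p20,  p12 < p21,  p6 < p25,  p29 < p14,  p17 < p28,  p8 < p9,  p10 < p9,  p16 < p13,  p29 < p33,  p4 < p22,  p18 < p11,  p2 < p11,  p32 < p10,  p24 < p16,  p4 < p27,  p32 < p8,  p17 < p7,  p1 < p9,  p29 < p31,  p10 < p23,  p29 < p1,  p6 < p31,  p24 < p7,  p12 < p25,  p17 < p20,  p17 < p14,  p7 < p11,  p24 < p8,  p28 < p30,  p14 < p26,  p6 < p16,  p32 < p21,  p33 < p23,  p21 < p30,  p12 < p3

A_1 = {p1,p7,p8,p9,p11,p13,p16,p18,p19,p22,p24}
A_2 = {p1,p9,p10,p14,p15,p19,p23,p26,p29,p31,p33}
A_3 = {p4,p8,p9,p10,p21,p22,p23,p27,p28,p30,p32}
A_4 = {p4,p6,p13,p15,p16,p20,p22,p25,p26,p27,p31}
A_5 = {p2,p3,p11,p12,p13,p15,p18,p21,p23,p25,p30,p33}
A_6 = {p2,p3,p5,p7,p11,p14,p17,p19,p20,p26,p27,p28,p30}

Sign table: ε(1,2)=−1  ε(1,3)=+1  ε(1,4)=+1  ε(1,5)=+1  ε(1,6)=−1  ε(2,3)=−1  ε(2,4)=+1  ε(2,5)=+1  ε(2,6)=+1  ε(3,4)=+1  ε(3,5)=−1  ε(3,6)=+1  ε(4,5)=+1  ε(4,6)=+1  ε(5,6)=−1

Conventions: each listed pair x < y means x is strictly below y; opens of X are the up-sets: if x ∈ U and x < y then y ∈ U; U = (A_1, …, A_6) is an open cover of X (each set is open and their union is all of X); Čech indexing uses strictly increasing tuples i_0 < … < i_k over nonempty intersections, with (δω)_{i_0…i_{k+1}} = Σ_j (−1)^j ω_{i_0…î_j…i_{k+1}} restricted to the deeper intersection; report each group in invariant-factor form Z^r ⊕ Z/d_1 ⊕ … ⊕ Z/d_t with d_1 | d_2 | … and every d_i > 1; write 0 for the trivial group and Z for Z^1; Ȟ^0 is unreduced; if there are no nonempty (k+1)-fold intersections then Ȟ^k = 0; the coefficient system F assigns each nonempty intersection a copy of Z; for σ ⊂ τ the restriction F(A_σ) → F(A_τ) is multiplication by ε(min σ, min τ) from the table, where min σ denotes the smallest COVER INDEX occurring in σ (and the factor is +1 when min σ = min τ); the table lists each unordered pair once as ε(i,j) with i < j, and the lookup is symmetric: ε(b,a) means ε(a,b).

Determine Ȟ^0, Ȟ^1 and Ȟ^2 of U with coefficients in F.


nerve of the cover:
  A12={p1,p9,p19} A13={p8,p9,p22} A14={p13,p16,p22} A15={p11,p13,p18} A16={p7,p11,p19} A23={p9,p10,p23} A24={p15,p26,p31} A25={p15,p23,p33} A26={p14,p19,p26} A34={p4,p22,p27} A35={p21,p23,p30} A36={p27,p28,p30} A45={p13,p15,p25} A46={p20,p26,p27} A56={p2,p3,p11,p30}
  A123={p9} A126={p19} A134={p22} A145={p13} A156={p11} A235={p23} A245={p15} A246={p26} A346={p27} A356={p30}
C dims 6,15,10; δ0: rk 6, SNF 1^5·2; δ1: rk 9, SNF 1^9
Ȟ^0 = (6 − 6) − 0 = 0, so Ȟ^0 ≅ 0
Ȟ^1 = (15 − 9) − 6 = 0 plus torsion [2], so Ȟ^1 ≅ Z/2
Ȟ^2 = (10 − 0) − 9 = 1, so Ȟ^2 ≅ Z

Ȟ^0(U;F) ≅ 0,  Ȟ^1(U;F) ≅ Z/2,  Ȟ^2(U;F) ≅ Z


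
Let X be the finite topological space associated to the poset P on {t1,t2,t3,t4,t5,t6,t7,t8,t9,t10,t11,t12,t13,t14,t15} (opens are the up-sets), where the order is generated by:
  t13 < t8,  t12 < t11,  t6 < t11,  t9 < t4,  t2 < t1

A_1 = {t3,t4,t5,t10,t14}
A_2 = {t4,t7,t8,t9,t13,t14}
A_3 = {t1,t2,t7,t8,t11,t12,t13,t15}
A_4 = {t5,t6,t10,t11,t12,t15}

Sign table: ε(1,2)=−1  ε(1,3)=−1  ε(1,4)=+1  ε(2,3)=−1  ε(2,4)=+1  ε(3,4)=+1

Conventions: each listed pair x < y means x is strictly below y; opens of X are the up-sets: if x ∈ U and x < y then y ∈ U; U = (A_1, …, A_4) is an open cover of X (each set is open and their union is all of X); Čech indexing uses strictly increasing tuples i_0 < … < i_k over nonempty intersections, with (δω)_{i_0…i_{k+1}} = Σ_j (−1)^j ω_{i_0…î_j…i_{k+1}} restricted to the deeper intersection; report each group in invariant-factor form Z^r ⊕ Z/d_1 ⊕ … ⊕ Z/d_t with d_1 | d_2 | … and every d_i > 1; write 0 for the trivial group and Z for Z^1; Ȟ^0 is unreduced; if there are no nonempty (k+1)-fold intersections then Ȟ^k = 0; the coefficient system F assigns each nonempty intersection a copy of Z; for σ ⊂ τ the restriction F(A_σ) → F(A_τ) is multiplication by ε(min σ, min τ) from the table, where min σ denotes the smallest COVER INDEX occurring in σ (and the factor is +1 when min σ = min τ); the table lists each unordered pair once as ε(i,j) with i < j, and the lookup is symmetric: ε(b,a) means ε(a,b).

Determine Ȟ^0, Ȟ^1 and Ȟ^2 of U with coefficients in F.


nonempty overlaps:
  A12={t4,t14} A14={t5,t10} A23={t7,t8,t13} A34={t11,t12,t15}
C dims 4,4; δ0: rk 3, SNF 1^3
degree 0: 4−3−0 = 1 → Ȟ^0 ≅ Z
degree 1: 4−0−3 = 1 → Ȟ^1 ≅ Z
degree 2: 0−0−0 = 0 → Ȟ^2 ≅ 0

Ȟ^0(U;F) ≅ Z, Ȟ^1(U;F) ≅ Z, Ȟ^2(U;F) ≅ 0


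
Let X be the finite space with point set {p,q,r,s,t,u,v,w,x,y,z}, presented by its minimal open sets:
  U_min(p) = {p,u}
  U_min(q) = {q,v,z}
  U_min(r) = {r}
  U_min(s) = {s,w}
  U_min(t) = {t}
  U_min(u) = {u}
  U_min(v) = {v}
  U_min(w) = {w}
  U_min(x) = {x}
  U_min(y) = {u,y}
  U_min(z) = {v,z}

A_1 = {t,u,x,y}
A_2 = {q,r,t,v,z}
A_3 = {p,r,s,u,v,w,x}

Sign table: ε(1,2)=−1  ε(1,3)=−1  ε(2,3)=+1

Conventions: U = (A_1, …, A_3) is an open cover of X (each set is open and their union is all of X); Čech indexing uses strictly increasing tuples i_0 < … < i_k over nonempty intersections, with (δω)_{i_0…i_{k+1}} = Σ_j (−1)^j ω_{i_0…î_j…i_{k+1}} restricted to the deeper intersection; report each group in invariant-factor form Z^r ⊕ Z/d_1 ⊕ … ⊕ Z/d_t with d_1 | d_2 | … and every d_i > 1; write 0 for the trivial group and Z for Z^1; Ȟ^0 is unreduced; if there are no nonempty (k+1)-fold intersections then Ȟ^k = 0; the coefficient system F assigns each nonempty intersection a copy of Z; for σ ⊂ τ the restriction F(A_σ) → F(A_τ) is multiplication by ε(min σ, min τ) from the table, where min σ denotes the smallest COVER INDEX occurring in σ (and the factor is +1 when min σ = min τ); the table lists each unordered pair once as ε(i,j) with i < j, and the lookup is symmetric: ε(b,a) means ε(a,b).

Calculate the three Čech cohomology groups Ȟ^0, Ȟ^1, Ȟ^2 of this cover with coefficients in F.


nerve of the cover:
  A12={t} A13={u,x} A23={r,v}
C dims 3,3; δ0: rk 2, SNF 1^2
Ȟ^0 = (3 − 2) − 0 = 1, so Ȟ^0 ≅ Z
Ȟ^1 = (3 − 0) − 2 = 1, so Ȟ^1 ≅ Z
Ȟ^2 = (0 − 0) − 0 = 0, so Ȟ^2 ≅ 0

Ȟ^0 = Z, Ȟ^1 = Z, Ȟ^2 = 0


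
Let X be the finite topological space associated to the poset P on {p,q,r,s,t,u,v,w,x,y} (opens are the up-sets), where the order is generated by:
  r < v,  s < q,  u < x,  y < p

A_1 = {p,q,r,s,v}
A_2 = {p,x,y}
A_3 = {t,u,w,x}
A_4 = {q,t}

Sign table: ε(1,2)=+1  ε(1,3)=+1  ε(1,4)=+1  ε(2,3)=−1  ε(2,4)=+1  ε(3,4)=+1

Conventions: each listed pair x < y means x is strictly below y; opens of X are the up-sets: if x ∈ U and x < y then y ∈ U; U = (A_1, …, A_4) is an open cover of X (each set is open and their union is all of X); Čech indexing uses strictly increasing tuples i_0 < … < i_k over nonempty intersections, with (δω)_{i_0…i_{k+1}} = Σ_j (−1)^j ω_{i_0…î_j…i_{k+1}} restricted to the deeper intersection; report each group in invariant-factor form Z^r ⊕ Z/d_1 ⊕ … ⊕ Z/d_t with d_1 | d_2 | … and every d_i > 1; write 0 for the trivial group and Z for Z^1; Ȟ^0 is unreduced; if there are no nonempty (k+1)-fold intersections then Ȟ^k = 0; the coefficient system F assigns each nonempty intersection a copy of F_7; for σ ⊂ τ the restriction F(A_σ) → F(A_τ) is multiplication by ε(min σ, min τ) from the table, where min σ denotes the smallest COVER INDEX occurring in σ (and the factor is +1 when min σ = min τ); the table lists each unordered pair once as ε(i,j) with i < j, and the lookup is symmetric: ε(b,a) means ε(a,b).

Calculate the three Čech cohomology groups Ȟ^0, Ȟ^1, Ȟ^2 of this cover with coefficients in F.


Ȟ^0 = 0, Ȟ^1 = 0 and Ȟ^2 = 0

nonempty overlaps:
  A12={p} A14={q} A23={x} A34={t}
C dims 4,4; δ0: rk_F7 4
degree 0: 4−4−0 = 0 → Ȟ^0 ≅ 0
degree 1: 4−0−4 = 0 → Ȟ^1 ≅ 0
degree 2: 0−0−0 = 0 → Ȟ^2 ≅ 0


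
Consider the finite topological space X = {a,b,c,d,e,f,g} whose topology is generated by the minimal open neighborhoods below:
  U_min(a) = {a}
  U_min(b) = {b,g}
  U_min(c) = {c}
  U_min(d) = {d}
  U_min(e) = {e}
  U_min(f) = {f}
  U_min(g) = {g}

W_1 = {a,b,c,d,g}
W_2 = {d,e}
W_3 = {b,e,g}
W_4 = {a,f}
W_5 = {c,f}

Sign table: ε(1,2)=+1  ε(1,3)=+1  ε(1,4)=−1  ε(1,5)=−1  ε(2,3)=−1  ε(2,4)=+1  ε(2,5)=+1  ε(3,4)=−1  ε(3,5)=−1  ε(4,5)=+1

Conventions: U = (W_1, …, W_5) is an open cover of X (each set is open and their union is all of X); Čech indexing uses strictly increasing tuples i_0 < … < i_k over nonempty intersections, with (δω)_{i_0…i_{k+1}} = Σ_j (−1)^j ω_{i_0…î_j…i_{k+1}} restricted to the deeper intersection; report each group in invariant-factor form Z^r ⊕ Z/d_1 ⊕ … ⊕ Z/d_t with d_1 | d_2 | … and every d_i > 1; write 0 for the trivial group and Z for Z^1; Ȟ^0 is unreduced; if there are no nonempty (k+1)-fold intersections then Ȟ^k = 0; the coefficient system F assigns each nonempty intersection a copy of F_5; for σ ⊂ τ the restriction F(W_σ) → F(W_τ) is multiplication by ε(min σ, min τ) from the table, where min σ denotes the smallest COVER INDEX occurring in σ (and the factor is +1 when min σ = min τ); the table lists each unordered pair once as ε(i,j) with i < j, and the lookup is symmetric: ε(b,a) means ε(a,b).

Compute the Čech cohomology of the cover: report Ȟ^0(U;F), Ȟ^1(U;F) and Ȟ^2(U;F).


nerve simplices:
  W12={d} W13={b,g} W14={a} W15={c} W23={e} W45={f}
C dims 5,6; δ0: rk_F5 5
degree 0: 5−5−0 = 0 → Ȟ^0 ≅ 0
degree 1: 6−0−5 = 1 → Ȟ^1 ≅ Z/5
degree 2: 0−0−0 = 0 → Ȟ^2 ≅ 0

Ȟ^0 ≅ 0, Ȟ^1 ≅ Z/5, Ȟ^2 ≅ 0


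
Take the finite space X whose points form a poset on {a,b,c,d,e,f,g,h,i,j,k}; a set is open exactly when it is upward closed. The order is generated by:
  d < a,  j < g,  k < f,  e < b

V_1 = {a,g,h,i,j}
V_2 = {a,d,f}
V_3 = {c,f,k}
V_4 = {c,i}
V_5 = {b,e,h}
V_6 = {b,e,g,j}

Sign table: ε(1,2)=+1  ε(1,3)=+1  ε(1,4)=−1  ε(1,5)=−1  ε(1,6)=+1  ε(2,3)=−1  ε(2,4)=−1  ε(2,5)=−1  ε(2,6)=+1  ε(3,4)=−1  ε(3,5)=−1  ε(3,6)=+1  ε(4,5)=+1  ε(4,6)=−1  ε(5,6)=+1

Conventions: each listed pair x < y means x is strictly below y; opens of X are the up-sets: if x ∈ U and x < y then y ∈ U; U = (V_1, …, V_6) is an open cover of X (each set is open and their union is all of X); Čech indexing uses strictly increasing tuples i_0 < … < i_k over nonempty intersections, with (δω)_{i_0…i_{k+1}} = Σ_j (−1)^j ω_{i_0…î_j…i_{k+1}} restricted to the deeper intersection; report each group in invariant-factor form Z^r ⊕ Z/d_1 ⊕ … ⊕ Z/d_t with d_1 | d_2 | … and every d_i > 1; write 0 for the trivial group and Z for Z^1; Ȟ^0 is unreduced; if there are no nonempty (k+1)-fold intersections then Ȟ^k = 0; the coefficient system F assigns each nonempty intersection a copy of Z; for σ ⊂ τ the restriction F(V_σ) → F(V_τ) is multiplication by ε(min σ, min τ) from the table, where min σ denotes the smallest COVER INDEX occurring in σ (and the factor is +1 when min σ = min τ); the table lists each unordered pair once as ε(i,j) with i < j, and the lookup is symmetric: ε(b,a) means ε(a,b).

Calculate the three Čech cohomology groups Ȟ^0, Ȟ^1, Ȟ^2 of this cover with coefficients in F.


Ȟ^0 ≅ 0,  Ȟ^1 ≅ Z ⊕ Z/2,  Ȟ^2 ≅ 0

nonempty overlaps:
  V12={a} V14={i} V15={h} V16={g,j} V23={f} V34={c} V56={b,e}
C dims 6,7; δ0: rk 6, SNF 1^5·2
degree 0: 6−6−0 = 0 → Ȟ^0 ≅ 0
degree 1: 7−0−6 = 1 plus torsion [2] → Ȟ^1 ≅ Z ⊕ Z/2
degree 2: 0−0−0 = 0 → Ȟ^2 ≅ 0
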